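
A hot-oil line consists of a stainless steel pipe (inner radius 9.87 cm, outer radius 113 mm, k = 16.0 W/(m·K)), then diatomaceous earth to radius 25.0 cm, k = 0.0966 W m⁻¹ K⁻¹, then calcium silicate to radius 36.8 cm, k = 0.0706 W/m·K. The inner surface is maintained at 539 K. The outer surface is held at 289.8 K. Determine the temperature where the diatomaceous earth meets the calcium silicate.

Resistance network (inner→outer):
  R'_stainless steel = ln(0.113/0.0987)/(2πk) = 0.1353/(2π·16.0) = 0.001346 m·K/W
  R'_diatomaceous earth = ln(0.250/0.113)/(2πk) = 0.7941/(2π·0.0966) = 1.308 m·K/W
  R'_calcium silicate = ln(0.368/0.250)/(2πk) = 0.3866/(2π·0.0706) = 0.8716 m·K/W
ΣR = 0.001346 + 1.308 + 0.8716 = 2.181 m·K/W
Q' = ΔT/ΣR = (539 K − 289.8 K)/2.181 = 114.3 W/m
From the inner boundary to the diatomaceous earth/calcium silicate interface, ΣR_partial = 1.309 m·K/W.
T_interface = T_in − Q'·ΣR_partial = 539 K − (114.3)(1.309) = 389 K

T = 389 K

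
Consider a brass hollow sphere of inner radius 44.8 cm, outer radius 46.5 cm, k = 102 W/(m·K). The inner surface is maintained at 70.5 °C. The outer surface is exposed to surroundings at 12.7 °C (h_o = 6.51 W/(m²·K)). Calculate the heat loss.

Resistance network (inner→outer):
  R_brass = (1/0.448 − 1/0.465)/(4πk) = 0.08161/(4π·102) = 6.367×10^-5 K/W
  R_conv,out = 1/(4πr²h) = 1/(4π·0.465²·6.51) = 0.05653 K/W
ΣR = 6.367×10^-5 + 0.05653 = 0.05659 K/W
Q = ΔT/ΣR = (70.5 °C − 12.7 °C)/0.05659 = 1020 W

Q = 1020 W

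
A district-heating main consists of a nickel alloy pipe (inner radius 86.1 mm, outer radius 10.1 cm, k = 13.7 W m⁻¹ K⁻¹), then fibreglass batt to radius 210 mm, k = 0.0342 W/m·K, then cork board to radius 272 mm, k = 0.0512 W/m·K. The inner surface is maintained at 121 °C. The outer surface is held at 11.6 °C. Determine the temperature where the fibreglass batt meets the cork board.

T = 32.5 °C

Resistance network (inner→outer):
  R'_nickel alloy = ln(0.101/0.0861)/(2πk) = 0.1596/(2π·13.7) = 0.001854 m·K/W
  R'_fibreglass batt = ln(0.210/0.101)/(2πk) = 0.7320/(2π·0.0342) = 3.406 m·K/W
  R'_cork board = ln(0.272/0.210)/(2πk) = 0.2587/(2π·0.0512) = 0.8042 m·K/W
ΣR = 0.001854 + 3.406 + 0.8042 = 4.212 m·K/W
Q' = ΔT/ΣR = (121 °C − 11.6 °C)/4.212 = 25.97 W/m
From the inner boundary to the fibreglass batt/cork board interface, ΣR_partial = 3.408 m·K/W.
T_interface = T_in − Q'·ΣR_partial = 121 °C − (25.97)(3.408) = 32.5 °C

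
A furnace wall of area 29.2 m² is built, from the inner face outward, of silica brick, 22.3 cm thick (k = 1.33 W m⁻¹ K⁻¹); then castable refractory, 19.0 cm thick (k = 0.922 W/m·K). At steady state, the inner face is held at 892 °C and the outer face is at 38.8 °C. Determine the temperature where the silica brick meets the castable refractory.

T = 509 °C

Treat each layer as a resistance in series:
  R_silica brick = L/(kA) = 0.223/(1.33·29.2) = 0.005742 K/W
  R_castable refractory = L/(kA) = 0.190/(0.922·29.2) = 0.007057 K/W
ΣR = 0.005742 + 0.007057 = 0.01280 K/W
Q = ΔT/ΣR = (892 °C − 38.8 °C)/0.01280 = 66660 W
From the inner boundary to the silica brick/castable refractory interface, ΣR_partial = 0.005742 K/W.
T_interface = T_in − Q·ΣR_partial = 892 °C − (66660)(0.005742) = 509 °C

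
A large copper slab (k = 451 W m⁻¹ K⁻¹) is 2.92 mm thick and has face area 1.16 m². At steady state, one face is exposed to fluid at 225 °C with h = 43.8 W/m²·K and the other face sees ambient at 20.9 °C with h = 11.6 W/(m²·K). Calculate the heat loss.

Q = 2170 W

Series thermal resistances, inner to outer:
  R_conv,in = 1/(hA) = 1/(43.8·1.16) = 0.01968 K/W
  R_copper = L/(kA) = 0.00292/(451·1.16) = 5.581×10^-6 K/W
  R_conv,out = 1/(hA) = 1/(11.6·1.16) = 0.07432 K/W
ΣR = 0.01968 + 5.581×10^-6 + 0.07432 = 0.09401 K/W
Q = ΔT/ΣR = (225 °C − 20.9 °C)/0.09401 = 2170 W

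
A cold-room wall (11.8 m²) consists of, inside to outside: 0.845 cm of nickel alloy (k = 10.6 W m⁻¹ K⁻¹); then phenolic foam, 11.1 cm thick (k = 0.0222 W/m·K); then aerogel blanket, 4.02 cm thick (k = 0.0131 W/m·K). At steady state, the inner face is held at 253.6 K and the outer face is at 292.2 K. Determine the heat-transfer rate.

Series thermal resistances, inner to outer:
  R_nickel alloy = L/(kA) = 0.00845/(10.6·11.8) = 6.756×10^-5 K/W
  R_phenolic foam = L/(kA) = 0.111/(0.0222·11.8) = 0.4237 K/W
  R_aerogel blanket = L/(kA) = 0.0402/(0.0131·11.8) = 0.2601 K/W
ΣR = 6.756×10^-5 + 0.4237 + 0.2601 = 0.6839 K/W
Q = ΔT/ΣR = (253.6 K − 292.2 K)/0.6839 = -56.4 W
(Negative Q ⇒ heat flows inward; heat gain = 56.4 W.)

Q = 56.4 W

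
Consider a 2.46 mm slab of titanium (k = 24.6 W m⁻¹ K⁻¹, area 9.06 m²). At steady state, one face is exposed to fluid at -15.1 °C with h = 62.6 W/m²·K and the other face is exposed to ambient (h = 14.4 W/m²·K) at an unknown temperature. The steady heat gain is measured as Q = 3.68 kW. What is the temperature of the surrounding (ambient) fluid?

T_out = 19.6 °C

Series resistances:
  R_conv,in = 1/(hA) = 1/(62.6·9.06) = 0.001763 K/W
  R_titanium = L/(kA) = 0.00246/(24.6·9.06) = 1.104×10^-5 K/W
  R_conv,out = 1/(hA) = 1/(14.4·9.06) = 0.007665 K/W
ΣR = 0.009439 K/W
ΔT = Q·ΣR = 3680 × 0.009439 = 34.74 K
Heat flows inward, so T_out = T_in + ΔT = -15.1 + 34.74 = 19.6 °C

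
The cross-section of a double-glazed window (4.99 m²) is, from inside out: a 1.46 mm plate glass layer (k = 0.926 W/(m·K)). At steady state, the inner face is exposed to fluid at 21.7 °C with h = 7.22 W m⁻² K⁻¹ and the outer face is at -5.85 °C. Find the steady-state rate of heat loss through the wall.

Treat each layer as a resistance in series:
  R_conv,in = 1/(hA) = 1/(7.22·4.99) = 0.02776 K/W
  R_plate glass = L/(kA) = 0.00146/(0.926·4.99) = 3.160×10^-4 K/W
ΣR = 0.02776 + 3.160×10^-4 = 0.02808 K/W
Q = ΔT/ΣR = (21.7 °C − -5.85 °C)/0.02808 = 981 W

Q = 981 W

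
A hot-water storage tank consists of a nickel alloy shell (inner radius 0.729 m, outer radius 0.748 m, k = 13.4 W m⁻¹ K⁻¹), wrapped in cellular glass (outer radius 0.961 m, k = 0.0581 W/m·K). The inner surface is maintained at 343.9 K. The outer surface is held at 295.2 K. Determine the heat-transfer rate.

Resistance network (inner→outer):
  R_nickel alloy = (1/0.729 − 1/0.748)/(4πk) = 0.03484/(4π·13.4) = 2.069×10^-4 K/W
  R_cellular glass = (1/0.748 − 1/0.961)/(4πk) = 0.2963/(4π·0.0581) = 0.4059 K/W
ΣR = 2.069×10^-4 + 0.4059 = 0.4061 K/W
Q = ΔT/ΣR = (343.9 K − 295.2 K)/0.4061 = 120 W

Q = 120 W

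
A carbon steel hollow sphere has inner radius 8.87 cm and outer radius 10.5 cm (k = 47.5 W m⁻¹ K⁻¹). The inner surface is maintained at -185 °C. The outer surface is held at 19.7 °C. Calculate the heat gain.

Q = 4πk·ΔT/(1/r₁ − 1/r₂) = 4π × 47.5 × 204.7 / (1/0.0887 − 1/0.105) = 69800 W

Q = 69800 W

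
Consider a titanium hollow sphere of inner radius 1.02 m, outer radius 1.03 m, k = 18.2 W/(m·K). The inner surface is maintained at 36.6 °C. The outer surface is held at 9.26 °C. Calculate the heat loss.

Q = 6.57×10^5 W

Q = 4πk·ΔT/(1/r₁ − 1/r₂) = 4π × 18.2 × 27.34 / (1/1.02 − 1/1.03) = 6.57×10^5 W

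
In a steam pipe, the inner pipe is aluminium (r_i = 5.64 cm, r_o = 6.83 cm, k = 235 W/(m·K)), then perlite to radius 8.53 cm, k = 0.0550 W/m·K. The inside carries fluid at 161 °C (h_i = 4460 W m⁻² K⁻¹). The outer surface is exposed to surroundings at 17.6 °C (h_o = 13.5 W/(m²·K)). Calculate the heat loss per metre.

Resistance network (inner→outer):
  R'_conv,in = 1/(2πr h) = 1/(2π·0.0564·4460) = 6.327×10^-4 m·K/W
  R'_aluminium = ln(0.0683/0.0564)/(2πk) = 0.1914/(2π·235) = 1.297×10^-4 m·K/W
  R'_perlite = ln(0.0853/0.0683)/(2πk) = 0.2223/(2π·0.0550) = 0.6432 m·K/W
  R'_conv,out = 1/(2πr h) = 1/(2π·0.0853·13.5) = 0.1382 m·K/W
ΣR = 6.327×10^-4 + 1.297×10^-4 + 0.6432 + 0.1382 = 0.7822 m·K/W
Q' = ΔT/ΣR = (161 °C − 17.6 °C)/0.7822 = 183 W/m

Q' = 183 W/m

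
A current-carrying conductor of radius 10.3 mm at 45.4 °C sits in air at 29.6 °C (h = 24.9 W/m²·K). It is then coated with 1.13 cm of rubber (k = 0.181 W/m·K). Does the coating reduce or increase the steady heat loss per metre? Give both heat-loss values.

reduces: 25.5 → 16.7 W/m

Critical radius for a cylinder: r_cr = k/h = 0.00727 m = 0.727 cm.
Outer radius after coating: r₂ = 0.0103 + 0.0113 = 0.0216 m.
Since r₁ ≥ r_cr, any added insulation reduces the heat loss.
Bare: R = 1/(2πr₁h) = 0.6206 m·K/W; Q = 15.8/0.6206 = 25.5 W/m.
Coated: R = R_cond + R_conv = 0.9471 m·K/W; Q = 15.8/0.9471 = 16.7 W/m.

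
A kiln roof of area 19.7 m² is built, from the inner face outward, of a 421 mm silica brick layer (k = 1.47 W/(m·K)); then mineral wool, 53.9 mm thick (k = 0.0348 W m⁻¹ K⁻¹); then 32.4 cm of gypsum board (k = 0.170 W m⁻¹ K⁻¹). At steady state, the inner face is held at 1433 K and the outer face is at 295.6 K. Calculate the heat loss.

Resistance network (inner→outer):
  R_silica brick = L/(kA) = 0.421/(1.47·19.7) = 0.01454 K/W
  R_mineral wool = L/(kA) = 0.0539/(0.0348·19.7) = 0.07862 K/W
  R_gypsum board = L/(kA) = 0.324/(0.170·19.7) = 0.09675 K/W
ΣR = 0.01454 + 0.07862 + 0.09675 = 0.1899 K/W
Q = ΔT/ΣR = (1433 K − 295.6 K)/0.1899 = 5990 W

Q = 5.99 kW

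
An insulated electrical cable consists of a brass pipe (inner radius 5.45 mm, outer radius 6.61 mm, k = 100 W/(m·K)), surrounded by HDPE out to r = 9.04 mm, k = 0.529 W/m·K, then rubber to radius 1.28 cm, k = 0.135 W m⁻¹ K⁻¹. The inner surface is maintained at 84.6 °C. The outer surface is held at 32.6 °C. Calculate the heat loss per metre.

Q' = 103 W/m

Series thermal resistances, inner to outer:
  R'_brass = ln(0.00661/0.00545)/(2πk) = 0.1930/(2π·100) = 3.071×10^-4 m·K/W
  R'_HDPE = ln(0.00904/0.00661)/(2πk) = 0.3131/(2π·0.529) = 0.09419 m·K/W
  R'_rubber = ln(0.0128/0.00904)/(2πk) = 0.3478/(2π·0.135) = 0.4100 m·K/W
ΣR = 3.071×10^-4 + 0.09419 + 0.4100 = 0.5045 m·K/W
Q' = ΔT/ΣR = (84.6 °C − 32.6 °C)/0.5045 = 103 W/m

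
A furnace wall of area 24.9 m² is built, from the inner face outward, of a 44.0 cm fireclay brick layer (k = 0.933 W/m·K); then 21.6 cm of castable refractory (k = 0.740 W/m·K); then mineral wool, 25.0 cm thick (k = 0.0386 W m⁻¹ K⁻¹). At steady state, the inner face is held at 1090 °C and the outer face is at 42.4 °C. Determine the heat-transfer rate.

Q = 3.60 kW

Treat each layer as a resistance in series:
  R_fireclay brick = L/(kA) = 0.440/(0.933·24.9) = 0.01894 K/W
  R_castable refractory = L/(kA) = 0.216/(0.740·24.9) = 0.01172 K/W
  R_mineral wool = L/(kA) = 0.250/(0.0386·24.9) = 0.2601 K/W
ΣR = 0.01894 + 0.01172 + 0.2601 = 0.2908 K/W
Q = ΔT/ΣR = (1090 °C − 42.4 °C)/0.2908 = 3600 W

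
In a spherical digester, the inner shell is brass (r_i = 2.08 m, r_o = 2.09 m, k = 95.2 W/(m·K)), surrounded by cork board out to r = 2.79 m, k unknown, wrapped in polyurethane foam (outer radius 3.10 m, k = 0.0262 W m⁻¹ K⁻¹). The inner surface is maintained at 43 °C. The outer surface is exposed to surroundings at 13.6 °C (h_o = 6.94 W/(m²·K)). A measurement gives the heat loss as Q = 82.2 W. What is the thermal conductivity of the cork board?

k = 0.0386 W/m·K

ΣR = ΔT/Q = |43 − 13.6|/82.2 = 0.3577 K/W
Known resistances:
  R_brass = (1/2.08 − 1/2.09)/(4πk) = 0.002300/(4π·95.2) = 1.923×10^-6 K/W
  R_polyurethane foam = (1/2.79 − 1/3.10)/(4πk) = 0.03584/(4π·0.0262) = 0.1089 K/W
  R_conv,out = 1/(4πr²h) = 1/(4π·3.10²·6.94) = 0.001193 K/W
R_cork board = ΣR − ΣR_known = 0.3577 − 0.1101 = 0.2476 K/W
(1/r₁−1/r₂)/(4πk) = 0.2476 ⇒ k = 0.1200/(4π·0.2476) = 0.0386 W/m·K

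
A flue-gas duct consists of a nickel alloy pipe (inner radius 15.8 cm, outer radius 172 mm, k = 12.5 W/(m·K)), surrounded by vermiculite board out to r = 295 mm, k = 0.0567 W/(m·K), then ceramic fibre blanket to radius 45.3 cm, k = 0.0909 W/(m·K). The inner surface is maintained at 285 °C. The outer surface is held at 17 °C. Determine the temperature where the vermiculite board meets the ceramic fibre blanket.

Treat each layer as a resistance in series:
  R'_nickel alloy = ln(0.172/0.158)/(2πk) = 0.08490/(2π·12.5) = 0.001081 m·K/W
  R'_vermiculite board = ln(0.295/0.172)/(2πk) = 0.5395/(2π·0.0567) = 1.514 m·K/W
  R'_ceramic fibre blanket = ln(0.453/0.295)/(2πk) = 0.4289/(2π·0.0909) = 0.7510 m·K/W
ΣR = 0.001081 + 1.514 + 0.7510 = 2.266 m·K/W
Q' = ΔT/ΣR = (285 °C − 17 °C)/2.266 = 118.3 W/m
From the inner boundary to the vermiculite board/ceramic fibre blanket interface, ΣR_partial = 1.515 m·K/W.
T_interface = T_in − Q'·ΣR_partial = 285 °C − (118.3)(1.515) = 106 °C

T = 106 °C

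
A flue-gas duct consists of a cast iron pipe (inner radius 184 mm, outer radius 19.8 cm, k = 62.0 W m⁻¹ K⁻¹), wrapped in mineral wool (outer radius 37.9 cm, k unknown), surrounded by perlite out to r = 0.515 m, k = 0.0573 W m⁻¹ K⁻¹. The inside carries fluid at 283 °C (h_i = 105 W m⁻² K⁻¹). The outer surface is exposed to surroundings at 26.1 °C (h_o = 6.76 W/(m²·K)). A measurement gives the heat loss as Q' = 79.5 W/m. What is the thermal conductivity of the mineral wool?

ΣR = ΔT/Q' = |283 − 26.1|/79.5 = 3.231 m·K/W
Known resistances:
  R'_conv,in = 1/(2πr h) = 1/(2π·0.184·105) = 0.008238 m·K/W
  R'_cast iron = ln(0.198/0.184)/(2πk) = 0.07333/(2π·62.0) = 1.882×10^-4 m·K/W
  R'_perlite = ln(0.515/0.379)/(2πk) = 0.3066/(2π·0.0573) = 0.8517 m·K/W
  R'_conv,out = 1/(2πr h) = 1/(2π·0.515·6.76) = 0.04572 m·K/W
R_mineral wool = ΣR − ΣR_known = 3.231 − 0.9058 = 2.325 m·K/W
ln(r₂/r₁)/(2πk) = 2.325 ⇒ k = 0.6493/(2π·2.325) = 0.0444 W/m·K

k = 0.0444 W/m·K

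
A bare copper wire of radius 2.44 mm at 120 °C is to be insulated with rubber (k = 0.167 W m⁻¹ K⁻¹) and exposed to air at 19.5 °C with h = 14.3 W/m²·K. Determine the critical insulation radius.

For a cylinder, r_cr = k_ins/h = 0.167/14.3 = 0.0117 m = 1.17 cm

r_cr = 1.17 cm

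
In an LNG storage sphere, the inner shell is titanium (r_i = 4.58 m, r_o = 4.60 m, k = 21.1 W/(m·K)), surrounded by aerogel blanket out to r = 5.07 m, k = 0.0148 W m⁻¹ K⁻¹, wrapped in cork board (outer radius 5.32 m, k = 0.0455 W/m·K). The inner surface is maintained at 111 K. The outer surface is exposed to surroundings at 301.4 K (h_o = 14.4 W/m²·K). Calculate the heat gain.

Series thermal resistances, inner to outer:
  R_titanium = (1/4.58 − 1/4.60)/(4πk) = 9.493×10^-4/(4π·21.1) = 3.580×10^-6 K/W
  R_aerogel blanket = (1/4.60 − 1/5.07)/(4πk) = 0.02015/(4π·0.0148) = 0.1084 K/W
  R_cork board = (1/5.07 − 1/5.32)/(4πk) = 0.009269/(4π·0.0455) = 0.01621 K/W
  R_conv,out = 1/(4πr²h) = 1/(4π·5.32²·14.4) = 1.953×10^-4 K/W
ΣR = 3.580×10^-6 + 0.1084 + 0.01621 + 1.953×10^-4 = 0.1248 K/W
Q = ΔT/ΣR = (111 K − 301.4 K)/0.1248 = -1530 W
(Negative Q ⇒ heat flows inward; heat gain = 1530 W.)

Q = 1530 W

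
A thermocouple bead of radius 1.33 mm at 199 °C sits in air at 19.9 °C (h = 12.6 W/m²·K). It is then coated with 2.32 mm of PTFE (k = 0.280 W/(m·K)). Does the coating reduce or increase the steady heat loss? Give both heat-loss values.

Critical radius for a sphere: r_cr = 2k/h = 0.0444 m = 4.44 cm.
Outer radius after coating: r₂ = 0.00133 + 0.00232 = 0.00365 m.
Since r₁ < r_cr and r₂ ≤ r_cr, the coating moves toward the maximum at r_cr — heat loss rises.
Bare: R = 1/(4πr₁²h) = 3570 K/W; Q = 179.1/3570 = 0.0502 W.
Coated: R = R_cond + R_conv = 609.9 K/W; Q = 179.1/609.9 = 0.294 W.

increases: 0.0502 → 0.294 W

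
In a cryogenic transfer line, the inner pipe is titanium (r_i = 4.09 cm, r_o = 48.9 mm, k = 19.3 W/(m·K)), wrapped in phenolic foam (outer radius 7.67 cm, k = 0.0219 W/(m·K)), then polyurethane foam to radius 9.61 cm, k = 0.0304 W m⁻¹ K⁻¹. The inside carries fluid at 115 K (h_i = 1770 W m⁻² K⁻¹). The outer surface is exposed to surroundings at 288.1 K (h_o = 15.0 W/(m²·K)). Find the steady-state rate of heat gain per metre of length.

Q' = 37.9 W/m

Treat each layer as a resistance in series:
  R'_conv,in = 1/(2πr h) = 1/(2π·0.0409·1770) = 0.002198 m·K/W
  R'_titanium = ln(0.0489/0.0409)/(2πk) = 0.1786/(2π·19.3) = 0.001473 m·K/W
  R'_phenolic foam = ln(0.0767/0.0489)/(2πk) = 0.4501/(2π·0.0219) = 3.271 m·K/W
  R'_polyurethane foam = ln(0.0961/0.0767)/(2πk) = 0.2255/(2π·0.0304) = 1.181 m·K/W
  R'_conv,out = 1/(2πr h) = 1/(2π·0.0961·15.0) = 0.1104 m·K/W
ΣR = 0.002198 + 0.001473 + 3.271 + 1.181 + 0.1104 = 4.566 m·K/W
Q' = ΔT/ΣR = (115 K − 288.1 K)/4.566 = -37.9 W/m
(Negative Q' ⇒ heat flows inward; heat gain = 37.9 W/m.)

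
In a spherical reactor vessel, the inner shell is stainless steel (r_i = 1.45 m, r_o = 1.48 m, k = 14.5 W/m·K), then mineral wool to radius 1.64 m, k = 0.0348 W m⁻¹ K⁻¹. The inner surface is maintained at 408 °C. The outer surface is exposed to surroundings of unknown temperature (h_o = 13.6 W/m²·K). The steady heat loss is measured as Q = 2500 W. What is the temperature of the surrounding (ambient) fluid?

Sum the resistances:
  R_stainless steel = (1/1.45 − 1/1.48)/(4πk) = 0.01398/(4π·14.5) = 7.672×10^-5 K/W
  R_mineral wool = (1/1.48 − 1/1.64)/(4πk) = 0.06592/(4π·0.0348) = 0.1507 K/W
  R_conv,out = 1/(4πr²h) = 1/(4π·1.64²·13.6) = 0.002176 K/W
ΣR = 0.1530 K/W
ΔT = Q·ΣR = 2500 × 0.1530 = 382.5 K
Heat flows outward, so T_out = T_in − ΔT = 408 − 382.5 = 25.5 °C

T_out = 25.5 °C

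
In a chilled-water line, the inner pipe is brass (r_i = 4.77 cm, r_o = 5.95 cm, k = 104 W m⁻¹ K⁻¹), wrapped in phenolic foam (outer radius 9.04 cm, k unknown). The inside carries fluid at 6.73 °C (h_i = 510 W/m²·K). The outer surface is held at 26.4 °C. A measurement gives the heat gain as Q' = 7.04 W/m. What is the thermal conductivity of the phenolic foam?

ΣR = ΔT/Q' = |6.73 − 26.4|/7.04 = 2.794 m·K/W
Known resistances:
  R'_conv,in = 1/(2πr h) = 1/(2π·0.0477·510) = 0.006542 m·K/W
  R'_brass = ln(0.0595/0.0477)/(2πk) = 0.2210/(2π·104) = 3.383×10^-4 m·K/W
R_phenolic foam = ΣR − ΣR_known = 2.794 − 0.006880 = 2.787 m·K/W
ln(r₂/r₁)/(2πk) = 2.787 ⇒ k = 0.4183/(2π·2.787) = 0.0239 W/m·K

k = 0.0239 W/m·K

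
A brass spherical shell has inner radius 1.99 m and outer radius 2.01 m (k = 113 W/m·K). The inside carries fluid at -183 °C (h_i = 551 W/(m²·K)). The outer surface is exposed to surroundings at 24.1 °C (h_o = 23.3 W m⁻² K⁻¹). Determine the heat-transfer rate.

Q = 234 kW

Resistance network (inner→outer):
  R_conv,in = 1/(4πr²h) = 1/(4π·1.99²·551) = 3.647×10^-5 K/W
  R_brass = (1/1.99 − 1/2.01)/(4πk) = 0.005000/(4π·113) = 3.521×10^-6 K/W
  R_conv,out = 1/(4πr²h) = 1/(4π·2.01²·23.3) = 8.454×10^-4 K/W
ΣR = 3.647×10^-5 + 3.521×10^-6 + 8.454×10^-4 = 8.854×10^-4 K/W
Q = ΔT/ΣR = (-183 °C − 24.1 °C)/8.854×10^-4 = -2.34×10^5 W
(Negative Q ⇒ heat flows inward; heat gain = 2.34×10^5 W.)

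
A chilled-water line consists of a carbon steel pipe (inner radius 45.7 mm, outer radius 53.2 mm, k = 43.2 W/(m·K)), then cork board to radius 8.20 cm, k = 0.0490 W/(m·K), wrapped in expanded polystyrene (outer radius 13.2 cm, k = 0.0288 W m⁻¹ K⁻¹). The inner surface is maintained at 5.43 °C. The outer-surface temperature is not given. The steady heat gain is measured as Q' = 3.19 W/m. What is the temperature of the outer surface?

T_out = 18.3 °C

Sum the resistances:
  R'_carbon steel = ln(0.0532/0.0457)/(2πk) = 0.1520/(2π·43.2) = 5.598×10^-4 m·K/W
  R'_cork board = ln(0.0820/0.0532)/(2πk) = 0.4327/(2π·0.0490) = 1.405 m·K/W
  R'_expanded polystyrene = ln(0.132/0.0820)/(2πk) = 0.4761/(2π·0.0288) = 2.631 m·K/W
ΣR = 4.037 m·K/W
ΔT = Q'·ΣR = 3.19 × 4.037 = 12.88 K
Heat flows inward, so T_out = T_in + ΔT = 5.43 + 12.88 = 18.3 °C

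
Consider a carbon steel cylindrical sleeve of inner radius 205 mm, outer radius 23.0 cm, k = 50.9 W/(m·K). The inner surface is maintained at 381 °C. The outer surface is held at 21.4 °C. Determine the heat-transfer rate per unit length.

Q' = 2πk·ΔT/ln(r₂/r₁) = 2π × 50.9 × 359.6 / ln(0.230/0.205) = 9.99×10^5 W/m

Q' = 9.99×10^5 W/m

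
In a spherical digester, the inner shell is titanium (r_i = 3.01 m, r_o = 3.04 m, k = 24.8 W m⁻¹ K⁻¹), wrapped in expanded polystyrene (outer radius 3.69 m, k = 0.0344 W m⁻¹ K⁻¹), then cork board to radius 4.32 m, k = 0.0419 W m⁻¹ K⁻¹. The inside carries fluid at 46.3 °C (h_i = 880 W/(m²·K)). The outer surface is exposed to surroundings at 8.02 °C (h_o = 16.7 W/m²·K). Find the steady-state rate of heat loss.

Q = 183 W

Series thermal resistances, inner to outer:
  R_conv,in = 1/(4πr²h) = 1/(4π·3.01²·880) = 9.981×10^-6 K/W
  R_titanium = (1/3.01 − 1/3.04)/(4πk) = 0.003279/(4π·24.8) = 1.052×10^-5 K/W
  R_expanded polystyrene = (1/3.04 − 1/3.69)/(4πk) = 0.05794/(4π·0.0344) = 0.1340 K/W
  R_cork board = (1/3.69 − 1/4.32)/(4πk) = 0.03952/(4π·0.0419) = 0.07506 K/W
  R_conv,out = 1/(4πr²h) = 1/(4π·4.32²·16.7) = 2.553×10^-4 K/W
ΣR = 9.981×10^-6 + 1.052×10^-5 + 0.1340 + 0.07506 + 2.553×10^-4 = 0.2093 K/W
Q = ΔT/ΣR = (46.3 °C − 8.02 °C)/0.2093 = 183 W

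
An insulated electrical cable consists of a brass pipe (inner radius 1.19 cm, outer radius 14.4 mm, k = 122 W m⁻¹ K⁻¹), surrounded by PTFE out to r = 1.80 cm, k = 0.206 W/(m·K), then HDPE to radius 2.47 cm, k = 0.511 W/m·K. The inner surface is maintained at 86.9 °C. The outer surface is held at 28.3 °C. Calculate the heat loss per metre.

Resistance network (inner→outer):
  R'_brass = ln(0.0144/0.0119)/(2πk) = 0.1907/(2π·122) = 2.488×10^-4 m·K/W
  R'_PTFE = ln(0.0180/0.0144)/(2πk) = 0.2231/(2π·0.206) = 0.1724 m·K/W
  R'_HDPE = ln(0.0247/0.0180)/(2πk) = 0.3164/(2π·0.511) = 0.09856 m·K/W
ΣR = 2.488×10^-4 + 0.1724 + 0.09856 = 0.2712 m·K/W
Q' = ΔT/ΣR = (86.9 °C − 28.3 °C)/0.2712 = 216 W/m

Q' = 216 W/m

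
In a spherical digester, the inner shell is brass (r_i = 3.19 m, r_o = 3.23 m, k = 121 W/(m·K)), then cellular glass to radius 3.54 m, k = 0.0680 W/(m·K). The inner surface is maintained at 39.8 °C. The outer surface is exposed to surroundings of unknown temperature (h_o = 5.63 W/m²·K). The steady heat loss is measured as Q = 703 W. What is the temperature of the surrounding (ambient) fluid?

T_out = 16.7 °C

Series resistances:
  R_brass = (1/3.19 − 1/3.23)/(4πk) = 0.003882/(4π·121) = 2.553×10^-6 K/W
  R_cellular glass = (1/3.23 − 1/3.54)/(4πk) = 0.02711/(4π·0.0680) = 0.03173 K/W
  R_conv,out = 1/(4πr²h) = 1/(4π·3.54²·5.63) = 0.001128 K/W
ΣR = 0.03286 K/W
ΔT = Q·ΣR = 703 × 0.03286 = 23.10 K
Heat flows outward, so T_out = T_in − ΔT = 39.8 − 23.10 = 16.7 °C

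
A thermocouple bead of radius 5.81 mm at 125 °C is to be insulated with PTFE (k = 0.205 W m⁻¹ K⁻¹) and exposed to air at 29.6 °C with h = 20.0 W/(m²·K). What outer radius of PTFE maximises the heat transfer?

r_cr = 2.05 cm

For a sphere, r_cr = 2k_ins/h = 2·0.205/20.0 = 0.0205 m = 2.05 cm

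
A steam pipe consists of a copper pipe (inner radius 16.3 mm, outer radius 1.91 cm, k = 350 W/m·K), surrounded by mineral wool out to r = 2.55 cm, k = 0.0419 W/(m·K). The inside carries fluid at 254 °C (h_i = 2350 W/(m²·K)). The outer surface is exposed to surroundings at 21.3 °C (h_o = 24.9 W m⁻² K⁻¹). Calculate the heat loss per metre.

Q' = 172 W/m

Treat each layer as a resistance in series:
  R'_conv,in = 1/(2πr h) = 1/(2π·0.0163·2350) = 0.004155 m·K/W
  R'_copper = ln(0.0191/0.0163)/(2πk) = 0.1585/(2π·350) = 7.209×10^-5 m·K/W
  R'_mineral wool = ln(0.0255/0.0191)/(2πk) = 0.2890/(2π·0.0419) = 1.098 m·K/W
  R'_conv,out = 1/(2πr h) = 1/(2π·0.0255·24.9) = 0.2507 m·K/W
ΣR = 0.004155 + 7.209×10^-5 + 1.098 + 0.2507 = 1.353 m·K/W
Q' = ΔT/ΣR = (254 °C − 21.3 °C)/1.353 = 172 W/m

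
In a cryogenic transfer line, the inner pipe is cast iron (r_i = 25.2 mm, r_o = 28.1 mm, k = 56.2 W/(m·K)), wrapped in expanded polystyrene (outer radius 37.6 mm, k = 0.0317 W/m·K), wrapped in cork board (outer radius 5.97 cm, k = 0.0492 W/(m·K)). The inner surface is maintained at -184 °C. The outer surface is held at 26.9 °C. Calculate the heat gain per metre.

Q' = 71.3 W/m

Resistance network (inner→outer):
  R'_cast iron = ln(0.0281/0.0252)/(2πk) = 0.1089/(2π·56.2) = 3.085×10^-4 m·K/W
  R'_expanded polystyrene = ln(0.0376/0.0281)/(2πk) = 0.2912/(2π·0.0317) = 1.462 m·K/W
  R'_cork board = ln(0.0597/0.0376)/(2πk) = 0.4623/(2π·0.0492) = 1.496 m·K/W
ΣR = 3.085×10^-4 + 1.462 + 1.496 = 2.958 m·K/W
Q' = ΔT/ΣR = (-184 °C − 26.9 °C)/2.958 = -71.3 W/m
(Negative Q' ⇒ heat flows inward; heat gain = 71.3 W/m.)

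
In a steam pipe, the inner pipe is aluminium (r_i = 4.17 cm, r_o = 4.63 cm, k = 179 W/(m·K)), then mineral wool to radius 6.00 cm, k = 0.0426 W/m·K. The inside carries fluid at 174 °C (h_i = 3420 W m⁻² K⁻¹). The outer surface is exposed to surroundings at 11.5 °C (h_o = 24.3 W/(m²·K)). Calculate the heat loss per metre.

Treat each layer as a resistance in series:
  R'_conv,in = 1/(2πr h) = 1/(2π·0.0417·3420) = 0.001116 m·K/W
  R'_aluminium = ln(0.0463/0.0417)/(2πk) = 0.1046/(2π·179) = 9.304×10^-5 m·K/W
  R'_mineral wool = ln(0.0600/0.0463)/(2πk) = 0.2592/(2π·0.0426) = 0.9684 m·K/W
  R'_conv,out = 1/(2πr h) = 1/(2π·0.0600·24.3) = 0.1092 m·K/W
ΣR = 0.001116 + 9.304×10^-5 + 0.9684 + 0.1092 = 1.079 m·K/W
Q' = ΔT/ΣR = (174 °C − 11.5 °C)/1.079 = 151 W/m

Q' = 151 W/m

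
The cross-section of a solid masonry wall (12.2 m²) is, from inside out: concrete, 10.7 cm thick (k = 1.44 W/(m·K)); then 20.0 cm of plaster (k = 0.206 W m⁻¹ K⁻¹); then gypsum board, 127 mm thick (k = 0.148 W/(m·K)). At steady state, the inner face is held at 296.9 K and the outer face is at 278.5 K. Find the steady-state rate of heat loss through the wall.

Q = 118 W

Resistance network (inner→outer):
  R_concrete = L/(kA) = 0.107/(1.44·12.2) = 0.006091 K/W
  R_plaster = L/(kA) = 0.200/(0.206·12.2) = 0.07958 K/W
  R_gypsum board = L/(kA) = 0.127/(0.148·12.2) = 0.07034 K/W
ΣR = 0.006091 + 0.07958 + 0.07034 = 0.1560 K/W
Q = ΔT/ΣR = (296.9 K − 278.5 K)/0.1560 = 118 W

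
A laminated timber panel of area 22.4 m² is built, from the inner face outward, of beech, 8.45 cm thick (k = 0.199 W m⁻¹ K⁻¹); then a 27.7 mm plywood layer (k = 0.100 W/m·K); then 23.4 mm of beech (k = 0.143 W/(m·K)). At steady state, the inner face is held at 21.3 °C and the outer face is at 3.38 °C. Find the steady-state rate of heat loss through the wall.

Q = 464 W

Treat each layer as a resistance in series:
  R_beech = L/(kA) = 0.0845/(0.199·22.4) = 0.01896 K/W
  R_plywood = L/(kA) = 0.0277/(0.100·22.4) = 0.01237 K/W
  R_beech = L/(kA) = 0.0234/(0.143·22.4) = 0.007305 K/W
ΣR = 0.01896 + 0.01237 + 0.007305 = 0.03864 K/W
Q = ΔT/ΣR = (21.3 °C − 3.38 °C)/0.03864 = 464 W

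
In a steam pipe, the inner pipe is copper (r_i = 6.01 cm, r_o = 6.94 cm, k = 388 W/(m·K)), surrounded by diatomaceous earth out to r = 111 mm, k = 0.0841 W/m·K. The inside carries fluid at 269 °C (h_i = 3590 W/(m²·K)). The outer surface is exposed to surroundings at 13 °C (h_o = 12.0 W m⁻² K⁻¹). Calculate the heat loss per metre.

Q' = 254 W/m

Resistance network (inner→outer):
  R'_conv,in = 1/(2πr h) = 1/(2π·0.0601·3590) = 7.377×10^-4 m·K/W
  R'_copper = ln(0.0694/0.0601)/(2πk) = 0.1439/(2π·388) = 5.902×10^-5 m·K/W
  R'_diatomaceous earth = ln(0.111/0.0694)/(2πk) = 0.4696/(2π·0.0841) = 0.8888 m·K/W
  R'_conv,out = 1/(2πr h) = 1/(2π·0.111·12.0) = 0.1195 m·K/W
ΣR = 7.377×10^-4 + 5.902×10^-5 + 0.8888 + 0.1195 = 1.009 m·K/W
Q' = ΔT/ΣR = (269 °C − 13 °C)/1.009 = 254 W/m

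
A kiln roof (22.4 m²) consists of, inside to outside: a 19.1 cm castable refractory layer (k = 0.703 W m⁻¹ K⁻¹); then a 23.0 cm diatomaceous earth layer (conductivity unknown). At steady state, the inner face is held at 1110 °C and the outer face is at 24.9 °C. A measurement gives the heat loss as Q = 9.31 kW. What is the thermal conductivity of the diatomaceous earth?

k = 0.0983 W/m·K

ΣR = ΔT/Q = |1110 − 24.9|/9310 = 0.1166 K/W
Known resistances:
  R_castable refractory = L/(kA) = 0.191/(0.703·22.4) = 0.01213 K/W
R_diatomaceous earth = ΣR − ΣR_known = 0.1166 − 0.01213 = 0.1045 K/W
L/(kA) = 0.1045 ⇒ k = 0.230/(0.1045·22.4) = 0.0983 W/m·K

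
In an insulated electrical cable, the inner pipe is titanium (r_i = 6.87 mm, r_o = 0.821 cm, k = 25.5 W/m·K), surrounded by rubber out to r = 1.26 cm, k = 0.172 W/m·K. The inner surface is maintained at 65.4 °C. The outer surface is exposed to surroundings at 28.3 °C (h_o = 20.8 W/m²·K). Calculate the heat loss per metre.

Q' = 36.9 W/m

Resistance network (inner→outer):
  R'_titanium = ln(0.00821/0.00687)/(2πk) = 0.1782/(2π·25.5) = 0.001112 m·K/W
  R'_rubber = ln(0.0126/0.00821)/(2πk) = 0.4283/(2π·0.172) = 0.3964 m·K/W
  R'_conv,out = 1/(2πr h) = 1/(2π·0.0126·20.8) = 0.6073 m·K/W
ΣR = 0.001112 + 0.3964 + 0.6073 = 1.005 m·K/W
Q' = ΔT/ΣR = (65.4 °C − 28.3 °C)/1.005 = 36.9 W/m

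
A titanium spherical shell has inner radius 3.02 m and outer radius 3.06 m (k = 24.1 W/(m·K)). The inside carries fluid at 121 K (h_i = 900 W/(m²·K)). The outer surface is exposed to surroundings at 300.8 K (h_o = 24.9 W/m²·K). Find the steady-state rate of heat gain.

Resistance network (inner→outer):
  R_conv,in = 1/(4πr²h) = 1/(4π·3.02²·900) = 9.695×10^-6 K/W
  R_titanium = (1/3.02 − 1/3.06)/(4πk) = 0.004328/(4π·24.1) = 1.429×10^-5 K/W
  R_conv,out = 1/(4πr²h) = 1/(4π·3.06²·24.9) = 3.413×10^-4 K/W
ΣR = 9.695×10^-6 + 1.429×10^-5 + 3.413×10^-4 = 3.653×10^-4 K/W
Q = ΔT/ΣR = (121 K − 300.8 K)/3.653×10^-4 = -4.92×10^5 W
(Negative Q ⇒ heat flows inward; heat gain = 4.92×10^5 W.)

Q = 4.92×10^5 W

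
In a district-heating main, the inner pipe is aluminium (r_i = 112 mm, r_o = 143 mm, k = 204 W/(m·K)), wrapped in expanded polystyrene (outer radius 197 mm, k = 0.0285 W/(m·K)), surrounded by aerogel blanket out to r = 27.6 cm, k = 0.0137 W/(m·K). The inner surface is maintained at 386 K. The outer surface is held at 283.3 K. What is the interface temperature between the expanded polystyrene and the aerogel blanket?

Resistance network (inner→outer):
  R'_aluminium = ln(0.143/0.112)/(2πk) = 0.2443/(2π·204) = 1.906×10^-4 m·K/W
  R'_expanded polystyrene = ln(0.197/0.143)/(2πk) = 0.3204/(2π·0.0285) = 1.789 m·K/W
  R'_aerogel blanket = ln(0.276/0.197)/(2πk) = 0.3372/(2π·0.0137) = 3.917 m·K/W
ΣR = 1.906×10^-4 + 1.789 + 3.917 = 5.706 m·K/W
Q' = ΔT/ΣR = (386 K − 283.3 K)/5.706 = 18.00 W/m
From the inner boundary to the expanded polystyrene/aerogel blanket interface, ΣR_partial = 1.789 m·K/W.
T_interface = T_in − Q'·ΣR_partial = 386 K − (18.00)(1.789) = 353.8 K

T = 353.8 K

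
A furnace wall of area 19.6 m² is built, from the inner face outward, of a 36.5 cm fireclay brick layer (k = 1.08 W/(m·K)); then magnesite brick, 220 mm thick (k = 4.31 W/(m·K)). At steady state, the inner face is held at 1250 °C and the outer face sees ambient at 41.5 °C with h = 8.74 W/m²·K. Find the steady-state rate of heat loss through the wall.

Series thermal resistances, inner to outer:
  R_fireclay brick = L/(kA) = 0.365/(1.08·19.6) = 0.01724 K/W
  R_magnesite brick = L/(kA) = 0.220/(4.31·19.6) = 0.002604 K/W
  R_conv,out = 1/(hA) = 1/(8.74·19.6) = 0.005838 K/W
ΣR = 0.01724 + 0.002604 + 0.005838 = 0.02568 K/W
Q = ΔT/ΣR = (1250 °C − 41.5 °C)/0.02568 = 47100 W

Q = 47100 W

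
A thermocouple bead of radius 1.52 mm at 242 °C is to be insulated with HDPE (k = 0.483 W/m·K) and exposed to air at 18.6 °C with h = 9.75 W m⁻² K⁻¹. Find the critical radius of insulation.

For a sphere, r_cr = 2k_ins/h = 2·0.483/9.75 = 0.0991 m = 9.91 cm

r_cr = 9.91 cm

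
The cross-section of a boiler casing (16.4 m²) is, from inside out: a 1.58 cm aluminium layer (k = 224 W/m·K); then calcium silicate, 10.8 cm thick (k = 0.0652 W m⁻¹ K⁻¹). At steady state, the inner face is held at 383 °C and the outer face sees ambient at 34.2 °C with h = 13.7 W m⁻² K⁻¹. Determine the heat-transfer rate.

Q = 3310 W

Treat each layer as a resistance in series:
  R_aluminium = L/(kA) = 0.0158/(224·16.4) = 4.301×10^-6 K/W
  R_calcium silicate = L/(kA) = 0.108/(0.0652·16.4) = 0.1010 K/W
  R_conv,out = 1/(hA) = 1/(13.7·16.4) = 0.004451 K/W
ΣR = 4.301×10^-6 + 0.1010 + 0.004451 = 0.1055 K/W
Q = ΔT/ΣR = (383 °C − 34.2 °C)/0.1055 = 3310 W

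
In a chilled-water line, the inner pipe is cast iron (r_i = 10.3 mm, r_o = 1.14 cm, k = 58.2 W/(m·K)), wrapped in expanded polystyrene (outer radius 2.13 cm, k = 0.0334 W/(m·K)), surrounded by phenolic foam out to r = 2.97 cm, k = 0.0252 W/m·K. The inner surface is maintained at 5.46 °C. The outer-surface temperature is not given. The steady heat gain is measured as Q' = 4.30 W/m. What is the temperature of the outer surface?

T_out = 27.3 °C

Sum the resistances:
  R'_cast iron = ln(0.0114/0.0103)/(2πk) = 0.1015/(2π·58.2) = 2.775×10^-4 m·K/W
  R'_expanded polystyrene = ln(0.0213/0.0114)/(2πk) = 0.6251/(2π·0.0334) = 2.979 m·K/W
  R'_phenolic foam = ln(0.0297/0.0213)/(2πk) = 0.3324/(2π·0.0252) = 2.100 m·K/W
ΣR = 5.079 m·K/W
ΔT = Q'·ΣR = 4.30 × 5.079 = 21.84 K
Heat flows inward, so T_out = T_in + ΔT = 5.46 + 21.84 = 27.3 °C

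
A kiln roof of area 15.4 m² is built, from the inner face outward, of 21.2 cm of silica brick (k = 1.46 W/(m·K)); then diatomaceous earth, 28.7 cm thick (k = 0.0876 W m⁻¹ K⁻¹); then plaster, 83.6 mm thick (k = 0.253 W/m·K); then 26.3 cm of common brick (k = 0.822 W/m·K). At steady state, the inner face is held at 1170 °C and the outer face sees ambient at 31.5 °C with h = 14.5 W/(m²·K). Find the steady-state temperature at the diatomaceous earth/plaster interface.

T = 229 °C

Series thermal resistances, inner to outer:
  R_silica brick = L/(kA) = 0.212/(1.46·15.4) = 0.009429 K/W
  R_diatomaceous earth = L/(kA) = 0.287/(0.0876·15.4) = 0.2127 K/W
  R_plaster = L/(kA) = 0.0836/(0.253·15.4) = 0.02146 K/W
  R_common brick = L/(kA) = 0.263/(0.822·15.4) = 0.02078 K/W
  R_conv,out = 1/(hA) = 1/(14.5·15.4) = 0.004478 K/W
ΣR = 0.009429 + 0.2127 + 0.02146 + 0.02078 + 0.004478 = 0.2688 K/W
Q = ΔT/ΣR = (1170 °C − 31.5 °C)/0.2688 = 4235 W
From the inner boundary to the diatomaceous earth/plaster interface, ΣR_partial = 0.2221 K/W.
T_interface = T_in − Q·ΣR_partial = 1170 °C − (4235)(0.2221) = 229 °C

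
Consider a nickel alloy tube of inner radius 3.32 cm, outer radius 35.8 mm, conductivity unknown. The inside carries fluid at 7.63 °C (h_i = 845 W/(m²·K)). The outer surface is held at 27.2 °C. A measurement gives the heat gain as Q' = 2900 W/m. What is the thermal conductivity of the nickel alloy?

k = 11.2 W/m·K

ΣR = ΔT/Q' = |7.63 − 27.2|/2900 = 0.006748 m·K/W
Known resistances:
  R'_conv,in = 1/(2πr h) = 1/(2π·0.0332·845) = 0.005673 m·K/W
R_nickel alloy = ΣR − ΣR_known = 0.006748 − 0.005673 = 0.001075 m·K/W
ln(r₂/r₁)/(2πk) = 0.001075 ⇒ k = 0.07540/(2π·0.001075) = 11.2 W/m·K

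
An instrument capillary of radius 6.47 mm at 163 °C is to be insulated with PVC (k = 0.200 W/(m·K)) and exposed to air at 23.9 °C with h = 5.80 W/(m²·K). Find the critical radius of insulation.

r_cr = 3.45 cm

For a cylinder, r_cr = k_ins/h = 0.200/5.80 = 0.0345 m = 3.45 cm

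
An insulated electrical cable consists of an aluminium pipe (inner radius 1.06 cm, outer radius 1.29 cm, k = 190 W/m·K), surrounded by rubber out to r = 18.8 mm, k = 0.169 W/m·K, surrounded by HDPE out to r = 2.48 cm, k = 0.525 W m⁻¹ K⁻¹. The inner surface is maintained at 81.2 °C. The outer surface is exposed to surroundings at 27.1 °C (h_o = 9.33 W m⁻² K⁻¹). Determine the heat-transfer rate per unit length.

Q' = 48.0 W/m

Series thermal resistances, inner to outer:
  R'_aluminium = ln(0.0129/0.0106)/(2πk) = 0.1964/(2π·190) = 1.645×10^-4 m·K/W
  R'_rubber = ln(0.0188/0.0129)/(2πk) = 0.3766/(2π·0.169) = 0.3547 m·K/W
  R'_HDPE = ln(0.0248/0.0188)/(2πk) = 0.2770/(2π·0.525) = 0.08397 m·K/W
  R'_conv,out = 1/(2πr h) = 1/(2π·0.0248·9.33) = 0.6878 m·K/W
ΣR = 1.645×10^-4 + 0.3547 + 0.08397 + 0.6878 = 1.127 m·K/W
Q' = ΔT/ΣR = (81.2 °C − 27.1 °C)/1.127 = 48.0 W/m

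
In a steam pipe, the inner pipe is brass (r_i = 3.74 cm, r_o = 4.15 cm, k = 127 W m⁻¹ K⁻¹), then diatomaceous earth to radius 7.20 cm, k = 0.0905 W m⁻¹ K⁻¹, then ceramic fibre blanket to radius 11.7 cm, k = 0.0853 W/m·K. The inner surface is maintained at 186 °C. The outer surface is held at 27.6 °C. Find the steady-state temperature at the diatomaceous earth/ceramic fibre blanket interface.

Resistance network (inner→outer):
  R'_brass = ln(0.0415/0.0374)/(2πk) = 0.1040/(2π·127) = 1.304×10^-4 m·K/W
  R'_diatomaceous earth = ln(0.0720/0.0415)/(2πk) = 0.5510/(2π·0.0905) = 0.9690 m·K/W
  R'_ceramic fibre blanket = ln(0.117/0.0720)/(2πk) = 0.4855/(2π·0.0853) = 0.9059 m·K/W
ΣR = 1.304×10^-4 + 0.9690 + 0.9059 = 1.875 m·K/W
Q' = ΔT/ΣR = (186 °C − 27.6 °C)/1.875 = 84.48 W/m
From the inner boundary to the diatomaceous earth/ceramic fibre blanket interface, ΣR_partial = 0.9691 m·K/W.
T_interface = T_in − Q'·ΣR_partial = 186 °C − (84.48)(0.9691) = 104 °C

T = 104 °C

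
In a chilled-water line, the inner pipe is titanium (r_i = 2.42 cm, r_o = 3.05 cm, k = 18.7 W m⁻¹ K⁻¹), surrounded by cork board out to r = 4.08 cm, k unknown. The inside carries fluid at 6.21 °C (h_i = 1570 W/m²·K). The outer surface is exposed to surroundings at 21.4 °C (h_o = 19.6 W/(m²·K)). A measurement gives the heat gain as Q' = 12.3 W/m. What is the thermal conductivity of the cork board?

ΣR = ΔT/Q' = |6.21 − 21.4|/12.3 = 1.235 m·K/W
Known resistances:
  R'_conv,in = 1/(2πr h) = 1/(2π·0.0242·1570) = 0.004189 m·K/W
  R'_titanium = ln(0.0305/0.0242)/(2πk) = 0.2314/(2π·18.7) = 0.001969 m·K/W
  R'_conv,out = 1/(2πr h) = 1/(2π·0.0408·19.6) = 0.1990 m·K/W
R_cork board = ΣR − ΣR_known = 1.235 − 0.2052 = 1.030 m·K/W
ln(r₂/r₁)/(2πk) = 1.030 ⇒ k = 0.2910/(2π·1.030) = 0.0450 W/m·K

k = 0.0450 W/m·K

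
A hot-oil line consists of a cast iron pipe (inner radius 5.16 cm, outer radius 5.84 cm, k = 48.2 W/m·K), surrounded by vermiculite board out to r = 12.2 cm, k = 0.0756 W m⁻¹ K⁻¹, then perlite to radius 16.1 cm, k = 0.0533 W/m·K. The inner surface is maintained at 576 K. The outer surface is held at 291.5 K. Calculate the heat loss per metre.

Q' = 120 W/m

Treat each layer as a resistance in series:
  R'_cast iron = ln(0.0584/0.0516)/(2πk) = 0.1238/(2π·48.2) = 4.088×10^-4 m·K/W
  R'_vermiculite board = ln(0.122/0.0584)/(2πk) = 0.7367/(2π·0.0756) = 1.551 m·K/W
  R'_perlite = ln(0.161/0.122)/(2πk) = 0.2774/(2π·0.0533) = 0.8283 m·K/W
ΣR = 4.088×10^-4 + 1.551 + 0.8283 = 2.380 m·K/W
Q' = ΔT/ΣR = (576 K − 291.5 K)/2.380 = 120 W/m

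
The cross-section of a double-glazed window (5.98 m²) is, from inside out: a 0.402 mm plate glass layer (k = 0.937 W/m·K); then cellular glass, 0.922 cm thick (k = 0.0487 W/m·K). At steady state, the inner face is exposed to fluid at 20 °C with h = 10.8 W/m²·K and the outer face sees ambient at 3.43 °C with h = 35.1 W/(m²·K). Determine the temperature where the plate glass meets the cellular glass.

T = 15.0 °C

Series thermal resistances, inner to outer:
  R_conv,in = 1/(hA) = 1/(10.8·5.98) = 0.01548 K/W
  R_plate glass = L/(kA) = 4.02×10^-4/(0.937·5.98) = 7.174×10^-5 K/W
  R_cellular glass = L/(kA) = 0.00922/(0.0487·5.98) = 0.03166 K/W
  R_conv,out = 1/(hA) = 1/(35.1·5.98) = 0.004764 K/W
ΣR = 0.01548 + 7.174×10^-5 + 0.03166 + 0.004764 = 0.05198 K/W
Q = ΔT/ΣR = (20 °C − 3.43 °C)/0.05198 = 318.8 W
From the inner boundary to the plate glass/cellular glass interface, ΣR_partial = 0.01555 K/W.
T_interface = T_in − Q·ΣR_partial = 20 °C − (318.8)(0.01555) = 15.0 °C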